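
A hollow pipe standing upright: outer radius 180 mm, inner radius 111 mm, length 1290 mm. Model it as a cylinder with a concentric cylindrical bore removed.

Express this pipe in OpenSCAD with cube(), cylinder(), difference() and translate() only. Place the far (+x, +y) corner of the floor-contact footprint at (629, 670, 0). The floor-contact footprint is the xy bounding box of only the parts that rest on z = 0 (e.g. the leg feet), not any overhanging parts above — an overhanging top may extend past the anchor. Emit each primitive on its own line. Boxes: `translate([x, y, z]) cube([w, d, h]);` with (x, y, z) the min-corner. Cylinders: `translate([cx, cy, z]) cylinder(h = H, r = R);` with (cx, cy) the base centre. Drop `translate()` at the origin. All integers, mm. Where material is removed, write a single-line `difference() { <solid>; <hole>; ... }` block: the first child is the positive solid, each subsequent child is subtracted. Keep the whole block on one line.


difference() { translate([449, 490, 0]) cylinder(h = 1290, r = 180); translate([449, 490, 0]) cylinder(h = 1290, r = 111); }


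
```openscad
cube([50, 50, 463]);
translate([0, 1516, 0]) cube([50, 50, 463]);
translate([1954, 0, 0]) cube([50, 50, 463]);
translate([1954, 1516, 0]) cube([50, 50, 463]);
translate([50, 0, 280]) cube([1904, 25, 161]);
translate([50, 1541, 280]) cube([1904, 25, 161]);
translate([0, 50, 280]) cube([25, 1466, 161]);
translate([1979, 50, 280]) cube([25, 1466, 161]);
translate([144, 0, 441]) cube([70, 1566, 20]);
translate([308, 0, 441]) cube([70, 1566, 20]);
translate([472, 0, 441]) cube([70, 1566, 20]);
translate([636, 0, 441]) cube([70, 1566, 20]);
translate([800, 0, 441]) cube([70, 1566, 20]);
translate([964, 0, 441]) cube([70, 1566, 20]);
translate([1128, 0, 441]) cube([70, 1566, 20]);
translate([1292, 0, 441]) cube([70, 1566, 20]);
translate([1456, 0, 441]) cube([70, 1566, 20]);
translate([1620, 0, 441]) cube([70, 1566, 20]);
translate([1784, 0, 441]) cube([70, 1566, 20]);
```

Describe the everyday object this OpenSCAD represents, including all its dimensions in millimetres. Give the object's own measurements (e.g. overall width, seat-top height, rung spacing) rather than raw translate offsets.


A bed frame 2004 mm long (x) by 1566 mm wide (y). Four 50×50 mm corner posts, 463 mm tall, at the corners of the footprint. Four rails of 25 mm thickness and 161 mm height run between adjacent posts with their undersides at z = 280 mm, their outer faces flush with the outside of the frame (the two x-running rails run between the posts' inner faces; the two y-running rails run between the posts' inner faces). 11 slats, each 70 mm wide (x) and 20 mm thick, lie across the top of the two x-running rails, running the full 1566 mm width of the frame in y; along x they sit between the end posts with a 94 mm gap after the −x posts and between neighbouring slats, leaving 100 mm before the +x posts.


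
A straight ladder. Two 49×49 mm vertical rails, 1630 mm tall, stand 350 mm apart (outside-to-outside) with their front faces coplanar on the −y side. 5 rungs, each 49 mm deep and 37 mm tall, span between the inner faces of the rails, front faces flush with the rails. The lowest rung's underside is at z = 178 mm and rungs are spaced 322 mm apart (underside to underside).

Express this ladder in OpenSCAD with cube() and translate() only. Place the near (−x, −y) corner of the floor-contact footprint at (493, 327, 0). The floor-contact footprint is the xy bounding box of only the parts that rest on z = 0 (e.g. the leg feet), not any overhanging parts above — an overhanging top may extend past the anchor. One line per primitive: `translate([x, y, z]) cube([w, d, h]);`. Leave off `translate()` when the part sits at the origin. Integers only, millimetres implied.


// rung span = 350 - 2*49 = 252
// rung[k] z = 178 + k*322
translate([493, 327, 0]) cube([49, 49, 1630]);
translate([794, 327, 0]) cube([49, 49, 1630]);
translate([542, 327, 178]) cube([252, 49, 37]);
translate([542, 327, 500]) cube([252, 49, 37]);
translate([542, 327, 822]) cube([252, 49, 37]);
translate([542, 327, 1144]) cube([252, 49, 37]);
translate([542, 327, 1466]) cube([252, 49, 37]);


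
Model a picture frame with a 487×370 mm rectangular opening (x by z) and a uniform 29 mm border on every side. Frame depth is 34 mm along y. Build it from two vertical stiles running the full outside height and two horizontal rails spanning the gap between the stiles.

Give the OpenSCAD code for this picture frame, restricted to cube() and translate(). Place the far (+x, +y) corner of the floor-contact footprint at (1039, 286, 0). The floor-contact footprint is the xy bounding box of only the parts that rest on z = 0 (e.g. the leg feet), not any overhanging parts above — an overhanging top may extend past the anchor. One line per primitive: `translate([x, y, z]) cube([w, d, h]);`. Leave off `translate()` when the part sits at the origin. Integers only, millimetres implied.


translate([494, 252, 0]) cube([29, 34, 428]);
translate([1010, 252, 0]) cube([29, 34, 428]);
translate([523, 252, 0]) cube([487, 34, 29]);
translate([523, 252, 399]) cube([487, 34, 29]);


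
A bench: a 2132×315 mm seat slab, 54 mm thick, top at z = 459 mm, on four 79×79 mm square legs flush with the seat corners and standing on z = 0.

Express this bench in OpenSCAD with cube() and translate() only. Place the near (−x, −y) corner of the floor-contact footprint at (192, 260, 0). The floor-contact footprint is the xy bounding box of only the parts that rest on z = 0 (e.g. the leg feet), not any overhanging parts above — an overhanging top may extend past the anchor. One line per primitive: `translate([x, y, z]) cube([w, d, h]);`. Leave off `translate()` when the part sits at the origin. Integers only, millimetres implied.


translate([192, 260, 405]) cube([2132, 315, 54]);
translate([192, 260, 0]) cube([79, 79, 405]);
translate([192, 496, 0]) cube([79, 79, 405]);
translate([2245, 260, 0]) cube([79, 79, 405]);
translate([2245, 496, 0]) cube([79, 79, 405]);


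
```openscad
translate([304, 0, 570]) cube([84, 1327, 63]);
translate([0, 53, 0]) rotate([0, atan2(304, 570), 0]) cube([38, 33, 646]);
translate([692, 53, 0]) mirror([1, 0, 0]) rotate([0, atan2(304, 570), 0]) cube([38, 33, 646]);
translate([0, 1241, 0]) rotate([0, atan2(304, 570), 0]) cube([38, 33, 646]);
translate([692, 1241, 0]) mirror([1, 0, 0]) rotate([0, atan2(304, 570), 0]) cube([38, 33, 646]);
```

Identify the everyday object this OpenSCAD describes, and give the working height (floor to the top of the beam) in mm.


A sawhorse. The overall height is 633 mm.

A beam across two mirrored pairs of raked legs — a sawhorse. The beam's underside is at z = 570 (matching the legs' vertical rise in atan2(304, 570)) and the beam is 63 mm tall, so its top is at 570 + 63 = 633 mm. The raked legs top out at the beam's underside, so that is the highest point.


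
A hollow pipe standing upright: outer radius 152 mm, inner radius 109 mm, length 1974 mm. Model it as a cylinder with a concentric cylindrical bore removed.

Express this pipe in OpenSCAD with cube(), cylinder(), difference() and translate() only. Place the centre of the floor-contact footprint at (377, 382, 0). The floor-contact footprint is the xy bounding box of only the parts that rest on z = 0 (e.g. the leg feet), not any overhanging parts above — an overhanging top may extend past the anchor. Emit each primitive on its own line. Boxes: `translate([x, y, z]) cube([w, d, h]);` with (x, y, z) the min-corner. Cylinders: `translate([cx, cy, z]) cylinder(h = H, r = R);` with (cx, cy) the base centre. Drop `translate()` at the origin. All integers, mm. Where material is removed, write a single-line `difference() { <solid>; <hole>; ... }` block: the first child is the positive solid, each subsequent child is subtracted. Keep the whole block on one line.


difference() { translate([377, 382, 0]) cylinder(h = 1974, r = 152); translate([377, 382, 0]) cylinder(h = 1974, r = 109); }


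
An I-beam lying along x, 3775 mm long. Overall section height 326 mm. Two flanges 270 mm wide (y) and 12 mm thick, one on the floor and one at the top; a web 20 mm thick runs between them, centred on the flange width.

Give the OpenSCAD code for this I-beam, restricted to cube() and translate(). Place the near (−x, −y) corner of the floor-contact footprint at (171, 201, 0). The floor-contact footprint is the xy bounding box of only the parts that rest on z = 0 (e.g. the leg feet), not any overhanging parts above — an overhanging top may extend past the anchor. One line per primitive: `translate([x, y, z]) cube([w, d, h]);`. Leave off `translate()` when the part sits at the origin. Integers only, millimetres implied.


translate([171, 201, 0]) cube([3775, 270, 12]);
translate([171, 326, 12]) cube([3775, 20, 302]);
translate([171, 201, 314]) cube([3775, 270, 12]);


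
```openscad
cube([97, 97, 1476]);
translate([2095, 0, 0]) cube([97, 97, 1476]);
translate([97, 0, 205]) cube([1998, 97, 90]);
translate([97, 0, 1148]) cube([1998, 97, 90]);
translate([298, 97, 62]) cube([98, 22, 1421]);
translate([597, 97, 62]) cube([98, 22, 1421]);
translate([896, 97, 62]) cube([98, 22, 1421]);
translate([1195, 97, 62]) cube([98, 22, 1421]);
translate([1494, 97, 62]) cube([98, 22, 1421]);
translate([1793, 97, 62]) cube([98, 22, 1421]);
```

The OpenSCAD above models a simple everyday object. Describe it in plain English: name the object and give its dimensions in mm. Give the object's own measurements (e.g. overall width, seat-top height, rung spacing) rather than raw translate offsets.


A fence section. Two 97×97 mm posts, 1476 mm tall, stand on the floor with a clear span of 1998 mm between their inner faces. Two horizontal rails of 97×90 mm section span the gap between the posts with their undersides at z = 205 mm and z = 1148 mm, flush with the posts' −y face. 6 pickets, each 98 mm wide, 22 mm thick and 1421 mm tall, are fixed to the +y face of the rails with their bottoms at z = 62 mm, spaced across the span with a 201 mm gap after the −x post and between neighbouring pickets, with 204 mm left before the +x post.


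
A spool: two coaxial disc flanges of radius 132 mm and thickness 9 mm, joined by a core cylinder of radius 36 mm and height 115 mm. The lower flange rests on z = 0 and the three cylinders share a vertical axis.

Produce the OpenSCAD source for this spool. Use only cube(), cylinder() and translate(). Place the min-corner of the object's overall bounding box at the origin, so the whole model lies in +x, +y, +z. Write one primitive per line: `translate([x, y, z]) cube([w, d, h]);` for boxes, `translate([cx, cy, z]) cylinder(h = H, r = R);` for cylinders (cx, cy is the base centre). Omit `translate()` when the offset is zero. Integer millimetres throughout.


translate([132, 132, 0]) cylinder(h = 9, r = 132);
translate([132, 132, 9]) cylinder(h = 115, r = 36);
translate([132, 132, 124]) cylinder(h = 9, r = 132);


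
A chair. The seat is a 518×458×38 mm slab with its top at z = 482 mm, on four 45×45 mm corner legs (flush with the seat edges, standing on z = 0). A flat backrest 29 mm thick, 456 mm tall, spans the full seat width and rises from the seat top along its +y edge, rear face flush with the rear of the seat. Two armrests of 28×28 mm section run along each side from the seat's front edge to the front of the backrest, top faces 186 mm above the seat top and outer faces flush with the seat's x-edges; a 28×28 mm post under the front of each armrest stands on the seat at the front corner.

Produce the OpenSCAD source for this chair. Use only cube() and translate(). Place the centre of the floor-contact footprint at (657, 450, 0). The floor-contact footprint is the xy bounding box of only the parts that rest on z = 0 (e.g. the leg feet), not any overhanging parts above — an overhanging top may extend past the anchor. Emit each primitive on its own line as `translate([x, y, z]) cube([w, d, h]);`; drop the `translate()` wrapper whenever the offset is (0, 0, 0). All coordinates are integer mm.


translate([398, 221, 444]) cube([518, 458, 38]);
translate([398, 221, 0]) cube([45, 45, 444]);
translate([871, 221, 0]) cube([45, 45, 444]);
translate([398, 634, 0]) cube([45, 45, 444]);
translate([871, 634, 0]) cube([45, 45, 444]);
translate([398, 650, 482]) cube([518, 29, 456]);
translate([398, 221, 640]) cube([28, 429, 28]);
translate([888, 221, 640]) cube([28, 429, 28]);
translate([398, 221, 482]) cube([28, 28, 158]);
translate([888, 221, 482]) cube([28, 28, 158]);


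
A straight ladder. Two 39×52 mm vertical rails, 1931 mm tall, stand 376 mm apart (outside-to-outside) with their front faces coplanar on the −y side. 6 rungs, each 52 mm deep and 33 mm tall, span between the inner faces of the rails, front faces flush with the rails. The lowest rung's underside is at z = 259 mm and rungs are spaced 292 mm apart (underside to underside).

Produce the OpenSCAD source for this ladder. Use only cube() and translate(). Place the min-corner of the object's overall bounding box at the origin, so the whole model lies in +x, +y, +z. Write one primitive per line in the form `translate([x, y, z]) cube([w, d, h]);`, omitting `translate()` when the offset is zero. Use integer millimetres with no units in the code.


// rung span = 376 - 2*39 = 298
// rung[k] z = 259 + k*292
cube([39, 52, 1931]);
translate([337, 0, 0]) cube([39, 52, 1931]);
translate([39, 0, 259]) cube([298, 52, 33]);
translate([39, 0, 551]) cube([298, 52, 33]);
translate([39, 0, 843]) cube([298, 52, 33]);
translate([39, 0, 1135]) cube([298, 52, 33]);
translate([39, 0, 1427]) cube([298, 52, 33]);
translate([39, 0, 1719]) cube([298, 52, 33]);


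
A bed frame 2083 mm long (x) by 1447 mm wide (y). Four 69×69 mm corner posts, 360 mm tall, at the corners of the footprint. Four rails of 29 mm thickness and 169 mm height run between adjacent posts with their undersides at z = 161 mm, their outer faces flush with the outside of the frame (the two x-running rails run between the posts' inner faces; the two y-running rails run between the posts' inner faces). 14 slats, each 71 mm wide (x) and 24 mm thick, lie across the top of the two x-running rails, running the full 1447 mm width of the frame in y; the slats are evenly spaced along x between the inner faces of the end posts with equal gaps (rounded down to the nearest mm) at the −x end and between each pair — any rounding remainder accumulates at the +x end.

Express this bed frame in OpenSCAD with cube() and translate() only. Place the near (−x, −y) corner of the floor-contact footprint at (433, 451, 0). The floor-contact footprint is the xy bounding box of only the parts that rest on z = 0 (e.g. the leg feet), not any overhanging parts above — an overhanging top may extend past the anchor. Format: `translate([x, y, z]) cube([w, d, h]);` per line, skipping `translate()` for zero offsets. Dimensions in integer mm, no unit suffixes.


translate([433, 451, 0]) cube([69, 69, 360]);
translate([433, 1829, 0]) cube([69, 69, 360]);
translate([2447, 451, 0]) cube([69, 69, 360]);
translate([2447, 1829, 0]) cube([69, 69, 360]);
translate([502, 451, 161]) cube([1945, 29, 169]);
translate([502, 1869, 161]) cube([1945, 29, 169]);
translate([433, 520, 161]) cube([29, 1309, 169]);
translate([2487, 520, 161]) cube([29, 1309, 169]);
translate([565, 451, 330]) cube([71, 1447, 24]);
translate([699, 451, 330]) cube([71, 1447, 24]);
translate([833, 451, 330]) cube([71, 1447, 24]);
translate([967, 451, 330]) cube([71, 1447, 24]);
translate([1101, 451, 330]) cube([71, 1447, 24]);
translate([1235, 451, 330]) cube([71, 1447, 24]);
translate([1369, 451, 330]) cube([71, 1447, 24]);
translate([1503, 451, 330]) cube([71, 1447, 24]);
translate([1637, 451, 330]) cube([71, 1447, 24]);
translate([1771, 451, 330]) cube([71, 1447, 24]);
translate([1905, 451, 330]) cube([71, 1447, 24]);
translate([2039, 451, 330]) cube([71, 1447, 24]);
translate([2173, 451, 330]) cube([71, 1447, 24]);
translate([2307, 451, 330]) cube([71, 1447, 24]);


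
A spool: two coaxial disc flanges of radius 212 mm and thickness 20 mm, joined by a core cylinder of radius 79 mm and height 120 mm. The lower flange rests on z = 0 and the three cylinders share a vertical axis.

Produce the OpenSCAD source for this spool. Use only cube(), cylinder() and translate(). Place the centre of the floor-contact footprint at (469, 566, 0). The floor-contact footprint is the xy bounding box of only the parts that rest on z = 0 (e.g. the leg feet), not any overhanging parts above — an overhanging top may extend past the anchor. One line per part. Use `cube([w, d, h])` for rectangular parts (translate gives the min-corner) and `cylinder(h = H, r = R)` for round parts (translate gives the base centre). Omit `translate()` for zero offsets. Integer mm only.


translate([469, 566, 0]) cylinder(h = 20, r = 212);
translate([469, 566, 20]) cylinder(h = 120, r = 79);
translate([469, 566, 140]) cylinder(h = 20, r = 212);


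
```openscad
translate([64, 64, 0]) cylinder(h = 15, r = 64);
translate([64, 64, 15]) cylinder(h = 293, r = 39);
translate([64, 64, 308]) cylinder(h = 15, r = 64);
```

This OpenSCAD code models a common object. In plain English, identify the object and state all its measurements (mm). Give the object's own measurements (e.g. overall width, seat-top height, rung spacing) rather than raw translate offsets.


A spool: two coaxial disc flanges of radius 64 mm and thickness 15 mm, joined by a core cylinder of radius 39 mm and height 293 mm. The lower flange rests on z = 0 and the three cylinders share a vertical axis.


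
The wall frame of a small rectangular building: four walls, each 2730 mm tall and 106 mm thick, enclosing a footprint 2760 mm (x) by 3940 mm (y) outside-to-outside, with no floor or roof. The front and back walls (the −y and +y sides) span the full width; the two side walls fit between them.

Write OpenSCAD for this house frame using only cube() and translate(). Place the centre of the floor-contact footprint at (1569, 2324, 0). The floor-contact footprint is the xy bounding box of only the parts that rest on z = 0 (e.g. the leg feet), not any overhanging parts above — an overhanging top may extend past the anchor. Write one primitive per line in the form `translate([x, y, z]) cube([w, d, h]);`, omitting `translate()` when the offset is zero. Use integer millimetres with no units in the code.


translate([189, 354, 0]) cube([2760, 106, 2730]);
translate([189, 4188, 0]) cube([2760, 106, 2730]);
translate([189, 460, 0]) cube([106, 3728, 2730]);
translate([2843, 460, 0]) cube([106, 3728, 2730]);


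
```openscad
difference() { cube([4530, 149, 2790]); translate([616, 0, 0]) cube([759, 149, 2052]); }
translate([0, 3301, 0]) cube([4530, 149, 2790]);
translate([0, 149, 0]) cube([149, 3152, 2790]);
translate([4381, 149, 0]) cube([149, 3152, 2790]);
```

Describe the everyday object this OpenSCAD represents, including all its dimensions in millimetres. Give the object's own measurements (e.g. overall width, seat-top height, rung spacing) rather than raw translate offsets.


A single room: four walls, each 2790 mm tall and 149 mm thick, enclosing an outside footprint 4530×3450 mm (x × y), no floor or roof. The front and back walls (−y and +y sides) run the full x-width; the side walls fit between their inner faces. A door opening 759 mm wide and 2052 mm tall is cut through the front wall from the floor up, its −x edge 616 mm from the wall's −x end.


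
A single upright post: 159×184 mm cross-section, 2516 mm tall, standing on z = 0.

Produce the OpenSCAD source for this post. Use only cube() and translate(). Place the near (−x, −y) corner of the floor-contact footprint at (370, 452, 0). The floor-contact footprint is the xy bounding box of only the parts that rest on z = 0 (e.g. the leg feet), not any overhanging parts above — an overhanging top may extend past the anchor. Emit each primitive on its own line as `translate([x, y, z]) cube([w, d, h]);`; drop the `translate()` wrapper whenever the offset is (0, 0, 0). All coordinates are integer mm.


translate([370, 452, 0]) cube([159, 184, 2516]);


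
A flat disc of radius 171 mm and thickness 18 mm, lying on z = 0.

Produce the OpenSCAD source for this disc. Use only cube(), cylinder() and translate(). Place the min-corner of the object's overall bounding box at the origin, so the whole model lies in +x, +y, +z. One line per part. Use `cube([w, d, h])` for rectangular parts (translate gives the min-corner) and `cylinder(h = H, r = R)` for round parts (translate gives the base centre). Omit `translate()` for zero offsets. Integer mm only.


translate([171, 171, 0]) cylinder(h = 18, r = 171);


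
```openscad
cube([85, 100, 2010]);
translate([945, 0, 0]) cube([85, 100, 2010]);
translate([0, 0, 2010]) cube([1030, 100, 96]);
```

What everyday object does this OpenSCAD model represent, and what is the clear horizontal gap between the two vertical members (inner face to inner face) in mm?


A door frame. The clear opening width is 860 mm.

Two 2010 mm tall posts with a header on top — a door frame. The left jamb is 85 mm wide at x = 0; the right jamb starts at x = 945. The clear opening is 945 − 85 = 860 mm.


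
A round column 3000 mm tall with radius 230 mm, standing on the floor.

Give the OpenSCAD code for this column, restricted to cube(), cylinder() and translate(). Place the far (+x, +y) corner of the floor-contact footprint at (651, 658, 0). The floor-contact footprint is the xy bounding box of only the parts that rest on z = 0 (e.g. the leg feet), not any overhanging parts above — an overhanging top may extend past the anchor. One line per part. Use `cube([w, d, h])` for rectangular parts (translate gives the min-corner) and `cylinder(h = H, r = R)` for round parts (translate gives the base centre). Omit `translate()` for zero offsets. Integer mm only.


translate([421, 428, 0]) cylinder(h = 3000, r = 230);


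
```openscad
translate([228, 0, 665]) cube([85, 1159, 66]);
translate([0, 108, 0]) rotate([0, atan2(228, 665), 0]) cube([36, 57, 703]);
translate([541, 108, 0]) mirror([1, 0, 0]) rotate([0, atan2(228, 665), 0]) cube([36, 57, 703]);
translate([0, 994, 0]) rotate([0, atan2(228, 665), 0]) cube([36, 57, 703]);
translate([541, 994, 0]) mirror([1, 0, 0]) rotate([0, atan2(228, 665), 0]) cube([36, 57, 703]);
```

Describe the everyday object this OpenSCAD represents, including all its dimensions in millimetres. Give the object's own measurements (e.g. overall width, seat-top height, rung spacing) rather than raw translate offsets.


A sawhorse. A 85×1159×66 mm beam (x, y, z) sits on two A-frame leg pairs. Each pair is two raked legs of 36×57 mm section (57 mm along y) splaying symmetrically in x. Each leg rises 665 mm vertically over 228 mm of horizontal reach and is 703 mm long along its own axis. Every leg's outer bottom edge rests on the floor and its outer top edge meets a bottom edge of the beam — the left legs (tilting toward +x) meet the beam's −x bottom edge, the right legs (their mirror images, tilting toward −x) meet its +x bottom edge — so the leg tops tuck under the beam, the beam's underside is 665 mm above the floor, and the feet are 541 mm apart outside-to-outside with the beam centred between them. The two leg pairs are set in 108 mm from either end of the beam.


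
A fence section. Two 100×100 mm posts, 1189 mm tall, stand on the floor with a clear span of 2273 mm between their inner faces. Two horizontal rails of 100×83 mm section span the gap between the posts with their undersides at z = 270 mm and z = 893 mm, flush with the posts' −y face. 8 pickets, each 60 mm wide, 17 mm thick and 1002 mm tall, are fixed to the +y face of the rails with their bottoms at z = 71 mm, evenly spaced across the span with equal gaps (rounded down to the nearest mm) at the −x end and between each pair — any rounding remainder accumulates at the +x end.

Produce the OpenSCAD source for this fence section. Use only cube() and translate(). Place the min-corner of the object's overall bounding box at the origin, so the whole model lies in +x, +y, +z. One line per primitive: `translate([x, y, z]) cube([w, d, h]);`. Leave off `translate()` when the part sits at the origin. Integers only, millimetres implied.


cube([100, 100, 1189]);
translate([2373, 0, 0]) cube([100, 100, 1189]);
translate([100, 0, 270]) cube([2273, 100, 83]);
translate([100, 0, 893]) cube([2273, 100, 83]);
translate([299, 100, 71]) cube([60, 17, 1002]);
translate([558, 100, 71]) cube([60, 17, 1002]);
translate([817, 100, 71]) cube([60, 17, 1002]);
translate([1076, 100, 71]) cube([60, 17, 1002]);
translate([1335, 100, 71]) cube([60, 17, 1002]);
translate([1594, 100, 71]) cube([60, 17, 1002]);
translate([1853, 100, 71]) cube([60, 17, 1002]);
translate([2112, 100, 71]) cube([60, 17, 1002]);


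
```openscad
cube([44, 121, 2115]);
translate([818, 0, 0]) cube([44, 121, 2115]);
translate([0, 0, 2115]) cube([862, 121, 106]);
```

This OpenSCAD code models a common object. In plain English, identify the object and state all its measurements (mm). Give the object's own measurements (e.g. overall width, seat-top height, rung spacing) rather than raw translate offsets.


A door frame. The clear opening is 774 mm wide and 2115 mm high. Two 44 mm wide jambs, 121 mm deep, stand either side of the opening from the floor to the top of the opening. A 106 mm thick head sits across the top of both jambs, spanning the full outside width of the frame.


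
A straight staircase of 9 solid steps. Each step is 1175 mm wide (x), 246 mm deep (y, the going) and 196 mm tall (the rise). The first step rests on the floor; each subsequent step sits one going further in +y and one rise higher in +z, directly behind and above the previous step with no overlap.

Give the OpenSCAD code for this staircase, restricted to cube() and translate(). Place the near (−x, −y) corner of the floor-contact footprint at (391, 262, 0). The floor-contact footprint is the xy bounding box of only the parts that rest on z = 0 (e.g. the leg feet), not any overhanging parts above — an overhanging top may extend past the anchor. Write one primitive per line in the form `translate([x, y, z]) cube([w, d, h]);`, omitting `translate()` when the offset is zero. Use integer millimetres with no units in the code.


translate([391, 262, 0]) cube([1175, 246, 196]);
translate([391, 508, 196]) cube([1175, 246, 196]);
translate([391, 754, 392]) cube([1175, 246, 196]);
translate([391, 1000, 588]) cube([1175, 246, 196]);
translate([391, 1246, 784]) cube([1175, 246, 196]);
translate([391, 1492, 980]) cube([1175, 246, 196]);
translate([391, 1738, 1176]) cube([1175, 246, 196]);
translate([391, 1984, 1372]) cube([1175, 246, 196]);
translate([391, 2230, 1568]) cube([1175, 246, 196]);


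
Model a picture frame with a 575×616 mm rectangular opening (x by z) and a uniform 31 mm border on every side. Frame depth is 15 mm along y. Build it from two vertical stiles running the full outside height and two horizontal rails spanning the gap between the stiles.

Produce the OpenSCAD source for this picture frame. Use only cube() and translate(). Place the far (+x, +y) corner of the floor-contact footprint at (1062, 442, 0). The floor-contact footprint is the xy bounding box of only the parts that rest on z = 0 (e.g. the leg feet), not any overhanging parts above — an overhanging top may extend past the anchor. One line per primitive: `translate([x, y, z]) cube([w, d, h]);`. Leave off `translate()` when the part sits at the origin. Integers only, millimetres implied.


translate([425, 427, 0]) cube([31, 15, 678]);
translate([1031, 427, 0]) cube([31, 15, 678]);
translate([456, 427, 0]) cube([575, 15, 31]);
translate([456, 427, 647]) cube([575, 15, 31]);


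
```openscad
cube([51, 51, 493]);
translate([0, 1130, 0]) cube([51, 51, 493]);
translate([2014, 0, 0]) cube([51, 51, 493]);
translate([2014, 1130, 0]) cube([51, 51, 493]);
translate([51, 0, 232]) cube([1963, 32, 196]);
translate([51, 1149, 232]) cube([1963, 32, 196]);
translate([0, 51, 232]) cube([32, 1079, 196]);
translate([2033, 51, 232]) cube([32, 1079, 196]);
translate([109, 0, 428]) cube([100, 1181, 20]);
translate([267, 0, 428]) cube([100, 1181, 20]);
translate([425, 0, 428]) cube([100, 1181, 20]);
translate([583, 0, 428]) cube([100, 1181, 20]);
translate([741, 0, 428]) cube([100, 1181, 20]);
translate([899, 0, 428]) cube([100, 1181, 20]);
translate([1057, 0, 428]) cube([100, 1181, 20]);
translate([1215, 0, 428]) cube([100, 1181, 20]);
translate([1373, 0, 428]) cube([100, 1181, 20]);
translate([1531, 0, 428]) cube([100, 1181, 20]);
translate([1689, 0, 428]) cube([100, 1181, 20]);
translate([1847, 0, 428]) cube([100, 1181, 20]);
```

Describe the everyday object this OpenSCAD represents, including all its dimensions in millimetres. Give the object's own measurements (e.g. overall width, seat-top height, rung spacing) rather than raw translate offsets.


A bed frame 2065 mm long (x) by 1181 mm wide (y). Four 51×51 mm corner posts, 493 mm tall, at the corners of the footprint. Four rails of 32 mm thickness and 196 mm height run between adjacent posts with their undersides at z = 232 mm, their outer faces flush with the outside of the frame (the two x-running rails run between the posts' inner faces; the two y-running rails run between the posts' inner faces). 12 slats, each 100 mm wide (x) and 20 mm thick, lie across the top of the two x-running rails, running the full 1181 mm width of the frame in y; along x they sit between the end posts with a 58 mm gap after the −x posts and between neighbouring slats, leaving 67 mm before the +x posts.


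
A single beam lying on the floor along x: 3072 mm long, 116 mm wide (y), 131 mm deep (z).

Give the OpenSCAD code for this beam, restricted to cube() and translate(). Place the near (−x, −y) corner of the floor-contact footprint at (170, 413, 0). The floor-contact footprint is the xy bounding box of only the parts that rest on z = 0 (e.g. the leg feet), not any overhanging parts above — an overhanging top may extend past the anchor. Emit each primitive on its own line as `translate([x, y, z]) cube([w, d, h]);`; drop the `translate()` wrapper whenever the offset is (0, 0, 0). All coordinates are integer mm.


translate([170, 413, 0]) cube([3072, 116, 131]);


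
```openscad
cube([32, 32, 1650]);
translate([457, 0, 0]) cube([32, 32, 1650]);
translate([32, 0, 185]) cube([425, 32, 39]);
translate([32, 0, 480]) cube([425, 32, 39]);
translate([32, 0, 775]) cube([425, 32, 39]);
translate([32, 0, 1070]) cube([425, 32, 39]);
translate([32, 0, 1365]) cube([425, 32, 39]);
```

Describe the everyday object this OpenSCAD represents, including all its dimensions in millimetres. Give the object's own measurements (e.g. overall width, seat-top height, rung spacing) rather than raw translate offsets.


A straight ladder. Two 32×32 mm vertical rails, 1650 mm tall, stand 489 mm apart (outside-to-outside) with their front faces coplanar on the −y side. 5 rungs, each 32 mm deep and 39 mm tall, span between the inner faces of the rails, front faces flush with the rails. The lowest rung's underside is at z = 185 mm and rungs are spaced 295 mm apart (underside to underside).


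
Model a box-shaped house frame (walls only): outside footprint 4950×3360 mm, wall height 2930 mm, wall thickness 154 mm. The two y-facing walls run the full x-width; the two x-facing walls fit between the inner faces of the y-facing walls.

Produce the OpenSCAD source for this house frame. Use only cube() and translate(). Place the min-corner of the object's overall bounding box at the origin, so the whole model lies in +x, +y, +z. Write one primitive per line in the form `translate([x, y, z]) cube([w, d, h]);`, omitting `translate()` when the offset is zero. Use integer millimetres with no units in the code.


cube([4950, 154, 2930]);
translate([0, 3206, 0]) cube([4950, 154, 2930]);
translate([0, 154, 0]) cube([154, 3052, 2930]);
translate([4796, 154, 0]) cube([154, 3052, 2930]);


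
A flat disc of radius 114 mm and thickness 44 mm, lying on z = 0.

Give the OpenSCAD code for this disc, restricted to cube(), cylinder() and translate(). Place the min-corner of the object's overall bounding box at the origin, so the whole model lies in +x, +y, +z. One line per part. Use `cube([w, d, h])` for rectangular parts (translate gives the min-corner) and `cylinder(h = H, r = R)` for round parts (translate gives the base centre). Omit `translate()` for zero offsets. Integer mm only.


translate([114, 114, 0]) cylinder(h = 44, r = 114);


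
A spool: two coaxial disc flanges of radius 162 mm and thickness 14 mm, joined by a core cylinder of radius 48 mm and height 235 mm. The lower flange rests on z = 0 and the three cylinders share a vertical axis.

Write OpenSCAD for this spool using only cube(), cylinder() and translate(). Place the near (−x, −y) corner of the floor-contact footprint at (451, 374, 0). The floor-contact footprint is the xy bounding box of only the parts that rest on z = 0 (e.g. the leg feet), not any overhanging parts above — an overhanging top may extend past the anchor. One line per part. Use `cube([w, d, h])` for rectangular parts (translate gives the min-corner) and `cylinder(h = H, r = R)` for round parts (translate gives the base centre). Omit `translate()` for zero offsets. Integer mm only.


translate([613, 536, 0]) cylinder(h = 14, r = 162);
translate([613, 536, 14]) cylinder(h = 235, r = 48);
translate([613, 536, 249]) cylinder(h = 14, r = 162);


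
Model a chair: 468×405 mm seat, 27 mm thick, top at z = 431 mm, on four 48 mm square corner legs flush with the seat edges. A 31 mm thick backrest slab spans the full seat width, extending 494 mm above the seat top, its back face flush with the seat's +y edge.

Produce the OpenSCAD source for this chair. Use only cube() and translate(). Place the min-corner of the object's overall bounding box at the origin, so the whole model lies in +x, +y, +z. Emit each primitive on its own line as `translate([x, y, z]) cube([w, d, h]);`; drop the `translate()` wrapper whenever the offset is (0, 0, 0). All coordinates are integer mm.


// leg_h = 431 - 27 = 404
translate([0, 0, 404]) cube([468, 405, 27]);
cube([48, 48, 404]);
translate([420, 0, 0]) cube([48, 48, 404]);
translate([0, 357, 0]) cube([48, 48, 404]);
translate([420, 357, 0]) cube([48, 48, 404]);
translate([0, 374, 431]) cube([468, 31, 494]);


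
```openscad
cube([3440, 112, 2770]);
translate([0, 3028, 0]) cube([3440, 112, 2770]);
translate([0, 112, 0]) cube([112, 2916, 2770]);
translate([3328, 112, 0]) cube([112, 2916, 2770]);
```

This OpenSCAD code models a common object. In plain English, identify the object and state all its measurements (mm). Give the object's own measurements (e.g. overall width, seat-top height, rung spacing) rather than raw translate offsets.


The wall frame of a small rectangular building: four walls, each 2770 mm tall and 112 mm thick, enclosing a footprint 3440 mm (x) by 3140 mm (y) outside-to-outside, with no floor or roof. The front and back walls (the −y and +y sides) span the full width; the two side walls fit between them.


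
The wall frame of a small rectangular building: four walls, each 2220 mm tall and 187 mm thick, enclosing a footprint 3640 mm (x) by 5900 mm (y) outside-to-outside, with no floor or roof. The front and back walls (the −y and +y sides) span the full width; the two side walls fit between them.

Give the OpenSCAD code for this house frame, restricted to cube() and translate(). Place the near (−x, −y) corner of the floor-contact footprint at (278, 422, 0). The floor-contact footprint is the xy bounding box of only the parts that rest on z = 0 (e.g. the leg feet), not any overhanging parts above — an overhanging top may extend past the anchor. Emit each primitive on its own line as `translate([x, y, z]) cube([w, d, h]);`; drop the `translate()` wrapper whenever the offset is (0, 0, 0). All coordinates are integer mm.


translate([278, 422, 0]) cube([3640, 187, 2220]);
translate([278, 6135, 0]) cube([3640, 187, 2220]);
translate([278, 609, 0]) cube([187, 5526, 2220]);
translate([3731, 609, 0]) cube([187, 5526, 2220]);


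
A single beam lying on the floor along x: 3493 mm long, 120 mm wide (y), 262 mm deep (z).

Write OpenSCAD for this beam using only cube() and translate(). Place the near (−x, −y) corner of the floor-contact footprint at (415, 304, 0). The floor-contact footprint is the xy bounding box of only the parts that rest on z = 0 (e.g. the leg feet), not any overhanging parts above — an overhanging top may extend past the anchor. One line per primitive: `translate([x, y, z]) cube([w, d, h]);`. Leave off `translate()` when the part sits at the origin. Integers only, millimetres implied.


translate([415, 304, 0]) cube([3493, 120, 262]);


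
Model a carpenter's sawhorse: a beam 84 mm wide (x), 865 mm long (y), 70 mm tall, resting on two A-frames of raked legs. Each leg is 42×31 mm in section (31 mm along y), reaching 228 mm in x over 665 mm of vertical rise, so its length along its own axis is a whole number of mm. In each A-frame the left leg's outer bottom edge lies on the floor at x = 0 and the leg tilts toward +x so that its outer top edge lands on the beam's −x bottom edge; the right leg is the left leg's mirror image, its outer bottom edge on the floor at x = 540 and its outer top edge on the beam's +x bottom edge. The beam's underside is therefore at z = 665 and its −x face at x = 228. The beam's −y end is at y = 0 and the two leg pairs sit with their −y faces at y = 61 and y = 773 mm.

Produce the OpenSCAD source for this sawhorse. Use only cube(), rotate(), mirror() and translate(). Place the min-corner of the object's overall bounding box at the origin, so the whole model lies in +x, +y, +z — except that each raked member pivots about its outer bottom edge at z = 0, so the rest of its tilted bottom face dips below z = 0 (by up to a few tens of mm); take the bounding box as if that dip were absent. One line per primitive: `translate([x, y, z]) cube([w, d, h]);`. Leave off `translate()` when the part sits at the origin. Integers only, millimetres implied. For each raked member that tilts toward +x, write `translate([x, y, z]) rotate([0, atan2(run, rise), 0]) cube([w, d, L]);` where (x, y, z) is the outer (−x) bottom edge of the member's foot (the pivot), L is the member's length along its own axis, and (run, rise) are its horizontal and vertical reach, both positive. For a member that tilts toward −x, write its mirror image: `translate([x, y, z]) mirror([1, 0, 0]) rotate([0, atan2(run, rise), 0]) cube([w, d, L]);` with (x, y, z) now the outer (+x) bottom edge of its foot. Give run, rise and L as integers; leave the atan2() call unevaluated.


// leg length = √(228² + 665²) = 703
// right-leg outer foot x = 2·228 + 84 = 540
// beam min-corner = (228, 0, 665)
translate([228, 0, 665]) cube([84, 865, 70]);
translate([0, 61, 0]) rotate([0, atan2(228, 665), 0]) cube([42, 31, 703]);
translate([540, 61, 0]) mirror([1, 0, 0]) rotate([0, atan2(228, 665), 0]) cube([42, 31, 703]);
translate([0, 773, 0]) rotate([0, atan2(228, 665), 0]) cube([42, 31, 703]);
translate([540, 773, 0]) mirror([1, 0, 0]) rotate([0, atan2(228, 665), 0]) cube([42, 31, 703]);


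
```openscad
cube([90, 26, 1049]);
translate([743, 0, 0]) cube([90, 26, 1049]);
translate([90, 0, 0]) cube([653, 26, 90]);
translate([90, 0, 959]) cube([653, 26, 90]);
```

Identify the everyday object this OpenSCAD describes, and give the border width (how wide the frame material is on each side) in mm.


A picture frame. The border width is 90 mm.

Four thin pieces enclosing a rectangular opening — a picture frame. The two full-height stiles are 1049 mm tall; the top rail sits at z = 959 and is 90 mm tall, so the border above the opening is 1049 − 959 = 90 mm, matching the stile x-width.


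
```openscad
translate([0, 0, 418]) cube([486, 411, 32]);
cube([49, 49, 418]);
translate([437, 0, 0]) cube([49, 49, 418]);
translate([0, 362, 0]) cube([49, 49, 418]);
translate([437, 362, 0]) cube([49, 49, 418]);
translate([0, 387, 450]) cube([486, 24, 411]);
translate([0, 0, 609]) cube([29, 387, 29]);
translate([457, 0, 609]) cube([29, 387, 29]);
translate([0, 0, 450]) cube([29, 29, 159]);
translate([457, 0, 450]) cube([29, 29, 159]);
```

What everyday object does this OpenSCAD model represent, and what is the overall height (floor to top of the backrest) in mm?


A chair. The overall height is 861 mm.

A slab on four corner posts with a tall panel at the back — a chair. The seat slab sits at z = 418 with thickness 32, and the 411 mm backrest starts at the seat top, so the overall height is 418 + 32 + 411 = 861 mm.
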